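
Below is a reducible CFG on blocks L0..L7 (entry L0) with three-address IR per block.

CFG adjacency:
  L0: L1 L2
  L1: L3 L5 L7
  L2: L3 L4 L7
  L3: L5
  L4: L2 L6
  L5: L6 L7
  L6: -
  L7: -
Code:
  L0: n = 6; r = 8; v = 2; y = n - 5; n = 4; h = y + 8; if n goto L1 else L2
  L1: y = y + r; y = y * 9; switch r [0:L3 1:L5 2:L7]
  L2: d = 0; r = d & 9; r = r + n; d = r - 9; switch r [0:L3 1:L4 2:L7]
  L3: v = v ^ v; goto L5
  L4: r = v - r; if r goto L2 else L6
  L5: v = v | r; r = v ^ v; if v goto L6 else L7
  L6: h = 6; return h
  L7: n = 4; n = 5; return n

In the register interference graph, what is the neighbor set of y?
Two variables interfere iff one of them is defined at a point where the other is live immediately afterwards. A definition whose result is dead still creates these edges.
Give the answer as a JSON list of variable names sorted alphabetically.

def/use:
  L0: def={h,n,r,v,y} ue=∅
  L1: def={y} ue={r,y}
  L2: def={d,r} ue={n}
  L3: def={v} ue={v}
  L4: def={r} ue={r,v}
  L5: def={r,v} ue={r,v}
  L6: def={h} ue=∅
  L7: def={n} ue=∅

Backward fixpoint:
  L0: in=∅ out={n,r,v,y}
  L1: in={r,v,y} out={r,v}
  L2: in={n,v} out={n,r,v}
  L3: in={r,v} out={r,v}
  L4: in={n,r,v} out={n,v}
  L5: in={r,v} out=∅
  L6: in=∅ out=∅
  L7: in=∅ out=∅

Interfere edges:
  d: {n,r,v}
  h: {n,r,v,y}
  n: {d,h,r,v,y}
  r: {d,h,n,v,y}
  v: {d,h,n,r,y}
  y: {h,n,r,v}

N(y) = ["h", "n", "r", "v"]

Answer: ["h", "n", "r", "v"]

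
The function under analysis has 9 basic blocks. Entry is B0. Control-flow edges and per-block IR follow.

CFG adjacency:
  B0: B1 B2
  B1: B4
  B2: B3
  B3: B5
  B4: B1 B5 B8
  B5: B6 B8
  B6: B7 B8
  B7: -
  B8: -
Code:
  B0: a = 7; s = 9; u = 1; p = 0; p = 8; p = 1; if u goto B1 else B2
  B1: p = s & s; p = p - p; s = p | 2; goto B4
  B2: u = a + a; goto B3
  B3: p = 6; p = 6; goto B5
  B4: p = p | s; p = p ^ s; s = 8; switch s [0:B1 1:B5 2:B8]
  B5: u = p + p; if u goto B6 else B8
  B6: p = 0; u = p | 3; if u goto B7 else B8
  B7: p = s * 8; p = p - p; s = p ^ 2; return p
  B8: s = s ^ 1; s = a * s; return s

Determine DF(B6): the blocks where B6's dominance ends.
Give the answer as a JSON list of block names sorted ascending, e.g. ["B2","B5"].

Answer: ["B8"]

Derivation:
idom tree: B1←B0 B2←B0 B3←B2 B4←B1 B5←B0 B6←B5 B7←B6 B8←B0
Join-block Dom:
  B1: preds {B0,B4}: {B0} ∩ {B0,B1,B4} = {B0}; idom=B0
  B5: preds {B3,B4}: {B0,B2,B3} ∩ {B0,B1,B4} = {B0}; idom=B0
  B8: preds {B4,B5,B6}: {B0,B1,B4} ∩ {B0,B5} ∩ {B0,B5,B6} = {B0}; idom=B0

DF derivation:
  join B1 pred B0: · stop@B0
  join B1 pred B4: B4→B1 stop@B0
  join B5 pred B3: B3→B2 stop@B0
  join B5 pred B4: B4→B1 stop@B0
  join B8 pred B4: B4→B1 stop@B0
  join B8 pred B5: B5 stop@B0
  join B8 pred B6: B6→B5 stop@B0
  DF(B0)=∅
  DF(B1)={B1,B5,B8}
  DF(B2)={B5}
  DF(B3)={B5}
  DF(B4)={B1,B5,B8}
  DF(B5)={B8}
  DF(B6)={B8}
  DF(B7)=∅
  DF(B8)=∅

DF(B6) = ["B8"]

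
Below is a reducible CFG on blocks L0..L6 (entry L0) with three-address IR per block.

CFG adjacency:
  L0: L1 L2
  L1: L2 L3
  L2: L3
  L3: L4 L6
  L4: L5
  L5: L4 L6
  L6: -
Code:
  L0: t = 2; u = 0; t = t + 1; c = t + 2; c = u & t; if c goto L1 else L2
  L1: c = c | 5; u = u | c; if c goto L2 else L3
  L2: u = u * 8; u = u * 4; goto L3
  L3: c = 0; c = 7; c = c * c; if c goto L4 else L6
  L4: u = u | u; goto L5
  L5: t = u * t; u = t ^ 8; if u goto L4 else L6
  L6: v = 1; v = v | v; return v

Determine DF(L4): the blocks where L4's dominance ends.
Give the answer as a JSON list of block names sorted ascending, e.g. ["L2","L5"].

idom tree: L1←L0 L2←L0 L3←L0 L4←L3 L5←L4 L6←L3
Join-block Dom:
  L2: preds {L0,L1}: {L0} ∩ {L0,L1} = {L0}; idom=L0
  L3: preds {L1,L2}: {L0,L1} ∩ {L0,L2} = {L0}; idom=L0
  L4: preds {L3,L5}: {L0,L3} ∩ {L0,L3,L4,L5} = {L0,L3}; idom=L3
  L6: preds {L3,L5}: {L0,L3} ∩ {L0,L3,L4,L5} = {L0,L3}; idom=L3

DF walk-up:
  join L2 pred L0: · stop@L0
  join L2 pred L1: L1 stop@L0
  join L3 pred L1: L1 stop@L0
  join L3 pred L2: L2 stop@L0
  join L4 pred L3: · stop@L3
  join L4 pred L5: L5→L4 stop@L3
  join L6 pred L3: · stop@L3
  join L6 pred L5: L5→L4 stop@L3
  L0 → ∅
  L1 → {L2,L3}
  L2 → {L3}
  L3 → ∅
  L4 → {L4,L6}
  L5 → {L4,L6}
  L6 → ∅

DF(L4) = ["L4", "L6"]

Answer: ["L4", "L6"]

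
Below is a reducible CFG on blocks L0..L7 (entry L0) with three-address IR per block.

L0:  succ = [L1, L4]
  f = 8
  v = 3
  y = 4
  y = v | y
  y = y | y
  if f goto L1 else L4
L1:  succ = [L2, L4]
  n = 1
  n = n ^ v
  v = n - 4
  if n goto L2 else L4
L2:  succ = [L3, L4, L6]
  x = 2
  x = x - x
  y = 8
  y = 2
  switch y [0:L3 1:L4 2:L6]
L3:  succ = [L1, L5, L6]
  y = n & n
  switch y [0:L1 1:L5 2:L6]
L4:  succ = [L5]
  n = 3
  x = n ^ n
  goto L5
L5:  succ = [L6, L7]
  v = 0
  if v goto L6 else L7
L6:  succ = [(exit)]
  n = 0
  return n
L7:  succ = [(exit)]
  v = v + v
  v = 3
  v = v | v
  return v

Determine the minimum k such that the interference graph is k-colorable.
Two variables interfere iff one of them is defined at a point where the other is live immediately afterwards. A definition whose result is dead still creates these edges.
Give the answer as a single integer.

Answer: 3

Analysis:
Block summaries:
  L0: def={f,v,y} ue=∅
  L1: def={n,v} ue={v}
  L2: def={x,y} ue=∅
  L3: def={y} ue={n}
  L4: def={n,x} ue=∅
  L5: def={v} ue=∅
  L6: def={n} ue=∅
  L7: def={v} ue={v}

Liveness:
  live L0: ∅→{v}
  live L1: {v}→{n,v}
  live L2: {n,v}→{n,v}
  live L3: {n,v}→{v}
  live L4: ∅→∅
  live L5: ∅→{v}
  live L6: ∅→∅
  live L7: {v}→∅

Interfere edges:
  f — {v,y}
  n — {v,x,y}
  v — {f,n,x,y}
  x — {n,v}
  y — {f,n,v}

Colouring:
  {f,v,y} pairwise interfere (3-clique) ⇒ χ ≥ 3
  assign f→c1 n→c1 v→c0 x→c2 y→c2 — no edge inside a register ⇒ χ ≤ 3
  χ = 3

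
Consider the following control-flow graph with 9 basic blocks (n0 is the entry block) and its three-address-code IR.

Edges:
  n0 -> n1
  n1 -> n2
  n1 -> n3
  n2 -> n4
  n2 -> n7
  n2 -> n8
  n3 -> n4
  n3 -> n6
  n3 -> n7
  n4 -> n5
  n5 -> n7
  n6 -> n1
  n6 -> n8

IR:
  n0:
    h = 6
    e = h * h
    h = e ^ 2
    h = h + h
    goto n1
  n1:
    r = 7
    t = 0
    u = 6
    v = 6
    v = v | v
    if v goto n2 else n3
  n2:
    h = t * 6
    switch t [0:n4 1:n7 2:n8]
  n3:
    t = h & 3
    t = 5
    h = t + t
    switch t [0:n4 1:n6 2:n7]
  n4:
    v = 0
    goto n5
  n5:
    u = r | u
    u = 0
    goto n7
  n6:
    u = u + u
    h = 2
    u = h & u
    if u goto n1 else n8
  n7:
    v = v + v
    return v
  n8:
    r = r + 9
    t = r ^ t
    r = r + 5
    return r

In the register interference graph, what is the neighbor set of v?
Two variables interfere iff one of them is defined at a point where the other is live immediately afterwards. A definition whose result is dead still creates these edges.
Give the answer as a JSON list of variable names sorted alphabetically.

Answer: ["h", "r", "t", "u"]

Analysis:
Block summaries:
  n0: {e,h} / ∅
  n1: {r,t,u,v} / ∅
  n2: {h} / {t}
  n3: {h,t} / {h}
  n4: {v} / ∅
  n5: {u} / {r,u}
  n6: {h,u} / {u}
  n7: {v} / {v}
  n8: {r,t} / {r,t}

Liveness:
  n0 li=∅ lo={h}
  n1 li={h} lo={h,r,t,u,v}
  n2 li={r,t,u,v} lo={r,t,u,v}
  n3 li={h,r,u,v} lo={r,t,u,v}
  n4 li={r,u} lo={r,u,v}
  n5 li={r,u,v} lo={v}
  n6 li={r,t,u} lo={h,r,t}
  n7 li={v} lo=∅
  n8 li={r,t} lo=∅

Conflict graph:
  e — ∅
  h — {r,t,u,v}
  r — {h,t,u,v}
  t — {h,r,u,v}
  u — {h,r,t,v}
  v — {h,r,t,u}

N(v) = ["h", "r", "t", "u"]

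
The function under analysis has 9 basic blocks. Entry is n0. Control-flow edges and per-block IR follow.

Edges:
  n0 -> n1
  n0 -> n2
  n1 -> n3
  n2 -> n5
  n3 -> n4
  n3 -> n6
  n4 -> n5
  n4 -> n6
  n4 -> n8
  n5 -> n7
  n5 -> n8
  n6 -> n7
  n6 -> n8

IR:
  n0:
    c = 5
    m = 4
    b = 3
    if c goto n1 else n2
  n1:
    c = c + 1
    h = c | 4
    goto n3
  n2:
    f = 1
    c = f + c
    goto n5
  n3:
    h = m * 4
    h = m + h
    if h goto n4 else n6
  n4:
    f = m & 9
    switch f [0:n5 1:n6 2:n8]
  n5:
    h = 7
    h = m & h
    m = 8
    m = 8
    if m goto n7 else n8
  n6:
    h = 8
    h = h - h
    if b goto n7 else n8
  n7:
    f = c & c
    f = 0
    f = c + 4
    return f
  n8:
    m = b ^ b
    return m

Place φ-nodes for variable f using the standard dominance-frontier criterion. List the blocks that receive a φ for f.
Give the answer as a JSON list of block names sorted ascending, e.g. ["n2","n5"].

idom tree: n1←n0 n2←n0 n3←n1 n4←n3 n5←n0 n6←n3 n7←n0 n8←n0
Dom∩ at merges:
  n5: preds {n2,n4}: {n0,n2} ∩ {n0,n1,n3,n4} = {n0}; idom=n0
  n6: preds {n3,n4}: {n0,n1,n3} ∩ {n0,n1,n3,n4} = {n0,n1,n3}; idom=n3
  n7: preds {n5,n6}: {n0,n5} ∩ {n0,n1,n3,n6} = {n0}; idom=n0
  n8: preds {n4,n5,n6}: {n0,n1,n3,n4} ∩ {n0,n5} ∩ {n0,n1,n3,n6} = {n0}; idom=n0

Frontier:
  join n5 pred n2: n2 stop@n0
  join n5 pred n4: n4→n3→n1 stop@n0
  join n6 pred n3: · stop@n3
  join n6 pred n4: n4 stop@n3
  join n7 pred n5: n5 stop@n0
  join n7 pred n6: n6→n3→n1 stop@n0
  join n8 pred n4: n4→n3→n1 stop@n0
  join n8 pred n5: n5 stop@n0
  join n8 pred n6: n6→n3→n1 stop@n0
  DF(n0)=∅
  DF(n1)={n5,n7,n8}
  DF(n2)={n5}
  DF(n3)={n5,n7,n8}
  DF(n4)={n5,n6,n8}
  DF(n5)={n7,n8}
  DF(n6)={n7,n8}
  DF(n7)=∅
  DF(n8)=∅

φ for f: defs {n2,n4,n7}
  DF⁺ = {n5,n6,n7,n8}

Answer: ["n5", "n6", "n7", "n8"]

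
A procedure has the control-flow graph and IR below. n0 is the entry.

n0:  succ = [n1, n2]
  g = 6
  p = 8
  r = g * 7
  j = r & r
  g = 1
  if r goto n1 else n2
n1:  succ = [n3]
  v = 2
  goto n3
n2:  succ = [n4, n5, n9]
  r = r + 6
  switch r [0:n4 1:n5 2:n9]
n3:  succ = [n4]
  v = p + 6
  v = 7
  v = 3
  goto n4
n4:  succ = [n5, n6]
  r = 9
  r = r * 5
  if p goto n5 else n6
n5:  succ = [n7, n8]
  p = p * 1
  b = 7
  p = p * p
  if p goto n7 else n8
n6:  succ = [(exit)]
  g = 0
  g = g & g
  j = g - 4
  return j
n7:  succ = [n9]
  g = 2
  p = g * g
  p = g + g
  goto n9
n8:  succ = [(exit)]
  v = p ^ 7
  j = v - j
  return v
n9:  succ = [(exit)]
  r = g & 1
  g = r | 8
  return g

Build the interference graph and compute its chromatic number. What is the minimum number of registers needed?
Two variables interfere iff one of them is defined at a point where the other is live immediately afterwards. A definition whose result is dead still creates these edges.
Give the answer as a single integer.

Per-block:
  n0 def {g,j,p,r} use ∅
  n1 def {v} use ∅
  n2 def {r} use {r}
  n3 def {v} use {p}
  n4 def {r} use {p}
  n5 def {b,p} use {p}
  n6 def {g,j} use ∅
  n7 def {g,p} use ∅
  n8 def {j,v} use {j,p}
  n9 def {g,r} use {g}

Backward fixpoint:
  n0: in=∅ out={g,j,p,r}
  n1: in={j,p} out={j,p}
  n2: in={g,j,p,r} out={g,j,p}
  n3: in={j,p} out={j,p}
  n4: in={j,p} out={j,p}
  n5: in={j,p} out={j,p}
  n6: in=∅ out=∅
  n7: in=∅ out={g}
  n8: in={j,p} out=∅
  n9: in={g} out=∅

Interference:
  b — {j,p}
  g — {j,p,r}
  j — {b,g,p,r,v}
  p — {b,g,j,r,v}
  r — {g,j,p}
  v — {j,p}

Chromatic number:
  clique {g,j,p,r} ⇒ need ≥ 4
  4-colouring: R0={j}  R1={p}  R2={b,g,v}  R3={r}
  χ = 4

Answer: 4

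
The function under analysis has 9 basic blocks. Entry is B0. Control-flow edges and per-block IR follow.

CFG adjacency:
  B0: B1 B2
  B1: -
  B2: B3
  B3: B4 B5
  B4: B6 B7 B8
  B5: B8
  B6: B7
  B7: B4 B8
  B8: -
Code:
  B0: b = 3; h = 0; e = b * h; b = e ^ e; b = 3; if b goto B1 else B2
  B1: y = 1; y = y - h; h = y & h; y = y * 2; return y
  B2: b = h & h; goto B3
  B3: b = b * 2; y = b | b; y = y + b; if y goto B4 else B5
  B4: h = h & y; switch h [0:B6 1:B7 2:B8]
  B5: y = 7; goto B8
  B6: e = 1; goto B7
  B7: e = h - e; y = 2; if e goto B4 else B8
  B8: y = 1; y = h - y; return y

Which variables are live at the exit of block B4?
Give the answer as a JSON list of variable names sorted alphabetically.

Answer: ["e", "h"]

Analysis:
Block summaries:
  B0: {b,e,h} / ∅
  B1: {h,y} / {h}
  B2: {b} / {h}
  B3: {b,y} / {b}
  B4: {h} / {h,y}
  B5: {y} / ∅
  B6: {e} / ∅
  B7: {e,y} / {e,h}
  B8: {y} / {h}

Liveness:
  B0 li=∅ lo={e,h}
  B1 li={h} lo=∅
  B2 li={e,h} lo={b,e,h}
  B3 li={b,e,h} lo={e,h,y}
  B4 li={e,h,y} lo={e,h}
  B5 li={h} lo={h}
  B6 li={h} lo={e,h}
  B7 li={e,h} lo={e,h,y}
  B8 li={h} lo=∅

live-out(B4) = ["e", "h"]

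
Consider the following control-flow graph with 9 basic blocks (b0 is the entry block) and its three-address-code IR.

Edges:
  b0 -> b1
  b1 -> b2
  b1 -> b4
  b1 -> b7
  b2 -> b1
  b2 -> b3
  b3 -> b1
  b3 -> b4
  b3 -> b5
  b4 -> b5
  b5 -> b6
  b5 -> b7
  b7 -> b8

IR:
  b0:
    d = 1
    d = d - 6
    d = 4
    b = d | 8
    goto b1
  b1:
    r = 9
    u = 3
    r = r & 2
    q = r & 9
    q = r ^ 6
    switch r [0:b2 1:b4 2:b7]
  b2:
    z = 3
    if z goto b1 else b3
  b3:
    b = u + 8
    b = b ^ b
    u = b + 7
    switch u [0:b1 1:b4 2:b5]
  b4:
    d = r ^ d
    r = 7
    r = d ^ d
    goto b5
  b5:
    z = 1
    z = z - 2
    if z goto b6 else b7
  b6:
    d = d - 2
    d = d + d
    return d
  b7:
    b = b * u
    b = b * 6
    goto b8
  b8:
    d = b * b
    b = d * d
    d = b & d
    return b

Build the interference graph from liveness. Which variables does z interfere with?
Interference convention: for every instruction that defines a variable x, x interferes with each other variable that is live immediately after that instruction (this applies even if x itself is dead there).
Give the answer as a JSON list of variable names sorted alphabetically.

Block summaries:
  b0: {b,d} / ∅
  b1: {q,r,u} / ∅
  b2: {z} / ∅
  b3: {b,u} / {u}
  b4: {d,r} / {d,r}
  b5: {z} / ∅
  b6: {d} / {d}
  b7: {b} / {b,u}
  b8: {b,d} / {b}

Backward fixpoint:
  live b0: ∅→{b,d}
  live b1: {b,d}→{b,d,r,u}
  live b2: {b,d,r,u}→{b,d,r,u}
  live b3: {d,r,u}→{b,d,r,u}
  live b4: {b,d,r,u}→{b,d,u}
  live b5: {b,d,u}→{b,d,u}
  live b6: {d}→∅
  live b7: {b,u}→{b}
  live b8: {b}→∅

Interfere edges:
  b↔{d,q,r,u,z}
  d↔{b,q,r,u,z}
  q↔{b,d,r,u}
  r↔{b,d,q,u,z}
  u↔{b,d,q,r,z}
  z↔{b,d,r,u}

N(z) = ["b", "d", "r", "u"]

Answer: ["b", "d", "r", "u"]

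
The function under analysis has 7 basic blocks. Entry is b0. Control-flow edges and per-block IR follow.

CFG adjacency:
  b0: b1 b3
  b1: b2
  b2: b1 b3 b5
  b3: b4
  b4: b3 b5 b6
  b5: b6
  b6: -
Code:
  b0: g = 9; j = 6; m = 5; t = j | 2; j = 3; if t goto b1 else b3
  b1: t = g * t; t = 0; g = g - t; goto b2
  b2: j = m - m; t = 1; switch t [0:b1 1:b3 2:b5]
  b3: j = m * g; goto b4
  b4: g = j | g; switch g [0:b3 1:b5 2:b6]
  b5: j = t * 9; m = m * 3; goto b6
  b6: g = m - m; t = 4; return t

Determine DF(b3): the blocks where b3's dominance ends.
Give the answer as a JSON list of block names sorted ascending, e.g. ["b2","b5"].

idom tree: b1←b0 b2←b1 b3←b0 b4←b3 b5←b0 b6←b0
Join-block Dom:
  b1: preds {b0,b2}: {b0} ∩ {b0,b1,b2} = {b0}; idom=b0
  b3: preds {b0,b2,b4}: {b0} ∩ {b0,b1,b2} ∩ {b0,b3,b4} = {b0}; idom=b0
  b5: preds {b2,b4}: {b0,b1,b2} ∩ {b0,b3,b4} = {b0}; idom=b0
  b6: preds {b4,b5}: {b0,b3,b4} ∩ {b0,b5} = {b0}; idom=b0

DF walk-up:
  b1←b0: walk · to b0
  b1←b2: walk b2→b1 to b0
  b3←b0: walk · to b0
  b3←b2: walk b2→b1 to b0
  b3←b4: walk b4→b3 to b0
  b5←b2: walk b2→b1 to b0
  b5←b4: walk b4→b3 to b0
  b6←b4: walk b4→b3 to b0
  b6←b5: walk b5 to b0
  b0 → ∅
  b1 → {b1,b3,b5}
  b2 → {b1,b3,b5}
  b3 → {b3,b5,b6}
  b4 → {b3,b5,b6}
  b5 → {b6}
  b6 → ∅

DF(b3) = ["b3", "b5", "b6"]

Answer: ["b3", "b5", "b6"]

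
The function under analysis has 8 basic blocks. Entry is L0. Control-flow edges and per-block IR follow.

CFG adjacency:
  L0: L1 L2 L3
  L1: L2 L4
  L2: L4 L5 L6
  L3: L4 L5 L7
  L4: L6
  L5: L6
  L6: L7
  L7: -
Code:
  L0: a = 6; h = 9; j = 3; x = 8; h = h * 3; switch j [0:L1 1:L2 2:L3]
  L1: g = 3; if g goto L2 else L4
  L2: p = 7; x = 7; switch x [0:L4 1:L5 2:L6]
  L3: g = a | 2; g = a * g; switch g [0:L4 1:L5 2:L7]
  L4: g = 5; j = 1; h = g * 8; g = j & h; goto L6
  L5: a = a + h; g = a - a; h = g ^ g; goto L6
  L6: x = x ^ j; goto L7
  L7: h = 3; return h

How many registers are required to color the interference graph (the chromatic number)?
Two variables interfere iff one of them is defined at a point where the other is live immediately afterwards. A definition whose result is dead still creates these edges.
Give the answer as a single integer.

Per-block:
  L0: {a,h,j,x} / ∅
  L1: {g} / ∅
  L2: {p,x} / ∅
  L3: {g} / {a}
  L4: {g,h,j} / ∅
  L5: {a,g,h} / {a,h}
  L6: {x} / {j,x}
  L7: {h} / ∅

Live sets:
  L0 li=∅ lo={a,h,j,x}
  L1 li={a,h,j,x} lo={a,h,j,x}
  L2 li={a,h,j} lo={a,h,j,x}
  L3 li={a,h,j,x} lo={a,h,j,x}
  L4 li={x} lo={j,x}
  L5 li={a,h,j,x} lo={j,x}
  L6 li={j,x} lo=∅
  L7 li=∅ lo=∅

Interference:
  a↔{g,h,j,p,x}
  g↔{a,h,j,x}
  h↔{a,g,j,p,x}
  j↔{a,g,h,p,x}
  p↔{a,h,j}
  x↔{a,g,h,j}

Chromatic number:
  clique {a,g,h,j,x} ⇒ need ≥ 5
  5-colouring: c0={a}  c1={h}  c2={j}  c3={g,p}  c4={x}
  χ = 5

Answer: 5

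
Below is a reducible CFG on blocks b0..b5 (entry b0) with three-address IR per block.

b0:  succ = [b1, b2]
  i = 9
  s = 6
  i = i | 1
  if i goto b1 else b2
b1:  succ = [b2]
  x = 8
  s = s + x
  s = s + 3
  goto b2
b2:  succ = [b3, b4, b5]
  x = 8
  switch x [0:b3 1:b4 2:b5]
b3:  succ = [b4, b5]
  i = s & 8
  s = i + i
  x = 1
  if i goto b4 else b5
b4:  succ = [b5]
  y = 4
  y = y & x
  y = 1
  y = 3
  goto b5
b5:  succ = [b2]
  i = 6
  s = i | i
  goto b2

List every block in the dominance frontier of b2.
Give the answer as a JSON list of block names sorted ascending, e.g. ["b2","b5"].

idom tree: b1←b0 b2←b0 b3←b2 b4←b2 b5←b2
Dom at joins:
  b2: preds {b0,b1,b5}: {b0} ∩ {b0,b1} ∩ {b0,b2,b5} = {b0}; idom=b0
  b4: preds {b2,b3}: {b0,b2} ∩ {b0,b2,b3} = {b0,b2}; idom=b2
  b5: preds {b2,b3,b4}: {b0,b2} ∩ {b0,b2,b3} ∩ {b0,b2,b4} = {b0,b2}; idom=b2

DF derivation:
  join b2 pred b0: · stop@b0
  join b2 pred b1: b1 stop@b0
  join b2 pred b5: b5→b2 stop@b0
  join b4 pred b2: · stop@b2
  join b4 pred b3: b3 stop@b2
  join b5 pred b2: · stop@b2
  join b5 pred b3: b3 stop@b2
  join b5 pred b4: b4 stop@b2
  b0 → ∅
  b1 → {b2}
  b2 → {b2}
  b3 → {b4,b5}
  b4 → {b5}
  b5 → {b2}

DF(b2) = ["b2"]

Answer: ["b2"]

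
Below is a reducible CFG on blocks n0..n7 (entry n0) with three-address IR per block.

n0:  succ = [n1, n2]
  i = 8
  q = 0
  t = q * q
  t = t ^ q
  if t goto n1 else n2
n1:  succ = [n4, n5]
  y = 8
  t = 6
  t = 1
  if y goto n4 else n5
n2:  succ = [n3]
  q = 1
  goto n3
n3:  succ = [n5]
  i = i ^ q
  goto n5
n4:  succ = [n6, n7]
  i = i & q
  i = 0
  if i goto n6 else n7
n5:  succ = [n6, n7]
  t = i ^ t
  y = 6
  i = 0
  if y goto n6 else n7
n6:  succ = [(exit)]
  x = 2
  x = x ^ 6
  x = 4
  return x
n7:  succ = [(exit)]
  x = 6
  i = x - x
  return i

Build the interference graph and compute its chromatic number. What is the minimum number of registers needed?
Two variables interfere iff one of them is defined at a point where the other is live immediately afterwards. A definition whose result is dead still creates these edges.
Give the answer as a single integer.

Block summaries:
  n0: def={i,q,t} ue=∅
  n1: def={t,y} ue=∅
  n2: def={q} ue=∅
  n3: def={i} ue={i,q}
  n4: def={i} ue={i,q}
  n5: def={i,t,y} ue={i,t}
  n6: def={x} ue=∅
  n7: def={i,x} ue=∅

Liveness:
  n0: in=∅ out={i,q,t}
  n1: in={i,q} out={i,q,t}
  n2: in={i,t} out={i,q,t}
  n3: in={i,q,t} out={i,t}
  n4: in={i,q} out=∅
  n5: in={i,t} out=∅
  n6: in=∅ out=∅
  n7: in=∅ out=∅

Conflict graph:
  i: {q,t,y}
  q: {i,t,y}
  t: {i,q,y}
  x: ∅
  y: {i,q,t}

Registers:
  lower bound: {i,q,t,y} mutually conflict ⇒ χ ≥ 4
  assign i→r0 q→r1 t→r2 x→r0 y→r3 — no edge inside a register ⇒ χ ≤ 4
  χ = 4

Answer: 4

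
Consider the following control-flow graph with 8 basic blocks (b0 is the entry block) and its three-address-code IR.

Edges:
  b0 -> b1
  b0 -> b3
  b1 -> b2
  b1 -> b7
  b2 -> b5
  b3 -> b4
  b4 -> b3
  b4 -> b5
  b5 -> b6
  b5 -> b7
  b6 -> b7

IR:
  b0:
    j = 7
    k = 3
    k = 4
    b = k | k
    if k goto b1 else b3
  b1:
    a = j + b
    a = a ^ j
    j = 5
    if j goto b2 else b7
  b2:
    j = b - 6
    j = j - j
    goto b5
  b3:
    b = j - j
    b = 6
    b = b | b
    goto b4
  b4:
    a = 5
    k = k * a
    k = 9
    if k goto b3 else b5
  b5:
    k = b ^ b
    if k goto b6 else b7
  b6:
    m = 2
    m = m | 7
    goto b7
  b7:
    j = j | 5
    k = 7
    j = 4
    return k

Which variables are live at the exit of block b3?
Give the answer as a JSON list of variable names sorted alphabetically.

Per-block:
  b0: {b,j,k} / ∅
  b1: {a,j} / {b,j}
  b2: {j} / {b}
  b3: {b} / {j}
  b4: {a,k} / {k}
  b5: {k} / {b}
  b6: {m} / ∅
  b7: {j,k} / {j}

Live sets:
  live b0: ∅→{b,j,k}
  live b1: {b,j}→{b,j}
  live b2: {b}→{b,j}
  live b3: {j,k}→{b,j,k}
  live b4: {b,j,k}→{b,j,k}
  live b5: {b,j}→{j}
  live b6: {j}→{j}
  live b7: {j}→∅

live-out(b3) = ["b", "j", "k"]

Answer: ["b", "j", "k"]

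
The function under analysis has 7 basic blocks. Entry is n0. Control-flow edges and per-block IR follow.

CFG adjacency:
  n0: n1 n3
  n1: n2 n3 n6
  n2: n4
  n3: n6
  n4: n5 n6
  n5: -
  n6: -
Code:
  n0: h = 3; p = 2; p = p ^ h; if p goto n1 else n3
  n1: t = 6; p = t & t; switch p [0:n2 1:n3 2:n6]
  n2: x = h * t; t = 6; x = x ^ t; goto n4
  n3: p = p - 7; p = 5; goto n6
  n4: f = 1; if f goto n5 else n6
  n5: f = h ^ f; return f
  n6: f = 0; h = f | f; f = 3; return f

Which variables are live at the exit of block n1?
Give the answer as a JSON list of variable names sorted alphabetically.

Answer: ["h", "p", "t"]

Analysis:
def/use:
  n0: {h,p} / ∅
  n1: {p,t} / ∅
  n2: {t,x} / {h,t}
  n3: {p} / {p}
  n4: {f} / ∅
  n5: {f} / {f,h}
  n6: {f,h} / ∅

Liveness:
  n0 li=∅ lo={h,p}
  n1 li={h} lo={h,p,t}
  n2 li={h,t} lo={h}
  n3 li={p} lo=∅
  n4 li={h} lo={f,h}
  n5 li={f,h} lo=∅
  n6 li=∅ lo=∅

live-out(n1) = ["h", "p", "t"]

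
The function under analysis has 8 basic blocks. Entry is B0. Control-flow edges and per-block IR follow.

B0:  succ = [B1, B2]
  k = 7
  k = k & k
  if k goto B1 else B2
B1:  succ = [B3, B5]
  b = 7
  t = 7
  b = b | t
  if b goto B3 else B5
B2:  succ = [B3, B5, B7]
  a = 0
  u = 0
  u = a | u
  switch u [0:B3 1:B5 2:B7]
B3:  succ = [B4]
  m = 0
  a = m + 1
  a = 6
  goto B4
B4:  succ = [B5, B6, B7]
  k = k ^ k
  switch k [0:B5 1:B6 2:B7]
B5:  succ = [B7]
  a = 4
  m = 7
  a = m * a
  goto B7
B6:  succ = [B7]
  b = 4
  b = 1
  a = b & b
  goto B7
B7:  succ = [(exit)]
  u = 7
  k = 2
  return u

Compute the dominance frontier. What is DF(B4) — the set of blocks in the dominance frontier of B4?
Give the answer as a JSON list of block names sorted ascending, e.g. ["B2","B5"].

Answer: ["B5", "B7"]

Derivation:
idom tree: B1←B0 B2←B0 B3←B0 B4←B3 B5←B0 B6←B4 B7←B0
Dom at joins:
  B3: preds {B1,B2}: {B0,B1} ∩ {B0,B2} = {B0}; idom=B0
  B5: preds {B1,B2,B4}: {B0,B1} ∩ {B0,B2} ∩ {B0,B3,B4} = {B0}; idom=B0
  B7: preds {B2,B4,B5,B6}: {B0,B2} ∩ {B0,B3,B4} ∩ {B0,B5} ∩ {B0,B3,B4,B6} = {B0}; idom=B0

DF walk-up:
  B3←B1: walk B1 to B0
  B3←B2: walk B2 to B0
  B5←B1: walk B1 to B0
  B5←B2: walk B2 to B0
  B5←B4: walk B4→B3 to B0
  B7←B2: walk B2 to B0
  B7←B4: walk B4→B3 to B0
  B7←B5: walk B5 to B0
  B7←B6: walk B6→B4→B3 to B0
  B0 → ∅
  B1 → {B3,B5}
  B2 → {B3,B5,B7}
  B3 → {B5,B7}
  B4 → {B5,B7}
  B5 → {B7}
  B6 → {B7}
  B7 → ∅

DF(B4) = ["B5", "B7"]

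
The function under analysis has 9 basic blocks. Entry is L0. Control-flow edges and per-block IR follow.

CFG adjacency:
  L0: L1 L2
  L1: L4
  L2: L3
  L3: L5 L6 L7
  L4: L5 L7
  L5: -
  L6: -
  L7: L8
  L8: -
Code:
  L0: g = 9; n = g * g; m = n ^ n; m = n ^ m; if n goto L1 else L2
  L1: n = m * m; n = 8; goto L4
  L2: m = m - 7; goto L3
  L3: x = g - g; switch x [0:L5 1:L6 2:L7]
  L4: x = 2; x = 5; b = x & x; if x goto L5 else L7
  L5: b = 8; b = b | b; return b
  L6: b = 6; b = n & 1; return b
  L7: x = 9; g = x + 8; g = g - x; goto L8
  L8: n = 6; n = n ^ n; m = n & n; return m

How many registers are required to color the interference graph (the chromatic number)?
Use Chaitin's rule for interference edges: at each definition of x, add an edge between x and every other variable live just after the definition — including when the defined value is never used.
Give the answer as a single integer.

Block summaries:
  L0: {g,m,n} / ∅
  L1: {n} / {m}
  L2: {m} / {m}
  L3: {x} / {g}
  L4: {b,x} / ∅
  L5: {b} / ∅
  L6: {b} / {n}
  L7: {g,x} / ∅
  L8: {m,n} / ∅

Live sets:
  L0 li=∅ lo={g,m,n}
  L1 li={m} lo=∅
  L2 li={g,m,n} lo={g,n}
  L3 li={g,n} lo={n}
  L4 li=∅ lo=∅
  L5 li=∅ lo=∅
  L6 li={n} lo=∅
  L7 li=∅ lo=∅
  L8 li=∅ lo=∅

Conflict graph:
  b↔{n,x}
  g↔{m,n,x}
  m↔{g,n}
  n↔{b,g,m,x}
  x↔{b,g,n}

Chromatic number:
  clique {b,n,x} ⇒ need ≥ 3
  3-colouring: r0={n}  r1={b,g}  r2={m,x}
  χ = 3

Answer: 3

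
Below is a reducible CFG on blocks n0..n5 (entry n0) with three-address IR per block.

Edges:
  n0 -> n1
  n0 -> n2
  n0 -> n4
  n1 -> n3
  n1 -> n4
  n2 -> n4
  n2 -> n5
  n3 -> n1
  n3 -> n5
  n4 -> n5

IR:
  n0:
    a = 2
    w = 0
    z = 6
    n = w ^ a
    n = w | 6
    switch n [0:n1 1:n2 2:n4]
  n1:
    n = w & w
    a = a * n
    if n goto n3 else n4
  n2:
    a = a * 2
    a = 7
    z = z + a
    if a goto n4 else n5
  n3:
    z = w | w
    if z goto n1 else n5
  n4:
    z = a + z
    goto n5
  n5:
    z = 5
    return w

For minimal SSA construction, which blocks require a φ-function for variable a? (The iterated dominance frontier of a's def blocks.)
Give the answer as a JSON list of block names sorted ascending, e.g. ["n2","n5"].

Answer: ["n1", "n4", "n5"]

Derivation:
idom tree: n1←n0 n2←n0 n3←n1 n4←n0 n5←n0
Dom at joins:
  n1: preds {n0,n3}: {n0} ∩ {n0,n1,n3} = {n0}; idom=n0
  n4: preds {n0,n1,n2}: {n0} ∩ {n0,n1} ∩ {n0,n2} = {n0}; idom=n0
  n5: preds {n2,n3,n4}: {n0,n2} ∩ {n0,n1,n3} ∩ {n0,n4} = {n0}; idom=n0

Frontier:
  join n1 pred n0: · stop@n0
  join n1 pred n3: n3→n1 stop@n0
  join n4 pred n0: · stop@n0
  join n4 pred n1: n1 stop@n0
  join n4 pred n2: n2 stop@n0
  join n5 pred n2: n2 stop@n0
  join n5 pred n3: n3→n1 stop@n0
  join n5 pred n4: n4 stop@n0
  n0 → ∅
  n1 → {n1,n4,n5}
  n2 → {n4,n5}
  n3 → {n1,n5}
  n4 → {n5}
  n5 → ∅

φ for a: defs {n0,n1,n2}
  DF⁺ = {n1,n4,n5}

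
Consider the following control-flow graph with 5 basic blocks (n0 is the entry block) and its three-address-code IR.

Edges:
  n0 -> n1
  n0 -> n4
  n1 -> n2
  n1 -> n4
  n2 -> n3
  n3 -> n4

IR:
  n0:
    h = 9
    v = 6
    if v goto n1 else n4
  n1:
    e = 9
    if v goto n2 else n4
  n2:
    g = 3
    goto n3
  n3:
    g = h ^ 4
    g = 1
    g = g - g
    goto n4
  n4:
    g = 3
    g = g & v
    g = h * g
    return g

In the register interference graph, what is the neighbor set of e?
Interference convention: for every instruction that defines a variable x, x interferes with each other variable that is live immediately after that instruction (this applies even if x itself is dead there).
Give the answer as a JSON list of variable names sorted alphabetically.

Answer: ["h", "v"]

Analysis:
Per-block:
  n0 def {h,v} use ∅
  n1 def {e} use {v}
  n2 def {g} use ∅
  n3 def {g} use {h}
  n4 def {g} use {h,v}

Liveness:
  n0: in=∅ out={h,v}
  n1: in={h,v} out={h,v}
  n2: in={h,v} out={h,v}
  n3: in={h,v} out={h,v}
  n4: in={h,v} out=∅

Conflict graph:
  e↔{h,v}
  g↔{h,v}
  h↔{e,g,v}
  v↔{e,g,h}

N(e) = ["h", "v"]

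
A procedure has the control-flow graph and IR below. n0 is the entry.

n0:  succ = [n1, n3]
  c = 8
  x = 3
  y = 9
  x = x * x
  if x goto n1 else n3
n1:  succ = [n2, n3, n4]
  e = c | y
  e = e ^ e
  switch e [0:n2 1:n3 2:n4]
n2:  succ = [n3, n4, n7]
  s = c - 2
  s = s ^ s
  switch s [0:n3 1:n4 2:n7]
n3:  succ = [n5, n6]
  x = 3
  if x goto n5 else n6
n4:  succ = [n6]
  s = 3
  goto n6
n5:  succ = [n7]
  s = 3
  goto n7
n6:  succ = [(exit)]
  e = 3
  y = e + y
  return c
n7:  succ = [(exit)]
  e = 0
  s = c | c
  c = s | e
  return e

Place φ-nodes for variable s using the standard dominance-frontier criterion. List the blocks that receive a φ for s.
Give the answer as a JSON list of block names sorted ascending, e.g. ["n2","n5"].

idom tree: n1←n0 n2←n1 n3←n0 n4←n1 n5←n3 n6←n0 n7←n0
Join-block Dom:
  n3: preds {n0,n1,n2}: {n0} ∩ {n0,n1} ∩ {n0,n1,n2} = {n0}; idom=n0
  n4: preds {n1,n2}: {n0,n1} ∩ {n0,n1,n2} = {n0,n1}; idom=n1
  n6: preds {n3,n4}: {n0,n3} ∩ {n0,n1,n4} = {n0}; idom=n0
  n7: preds {n2,n5}: {n0,n1,n2} ∩ {n0,n3,n5} = {n0}; idom=n0

DF derivation:
  join n3 pred n0: · stop@n0
  join n3 pred n1: n1 stop@n0
  join n3 pred n2: n2→n1 stop@n0
  join n4 pred n1: · stop@n1
  join n4 pred n2: n2 stop@n1
  join n6 pred n3: n3 stop@n0
  join n6 pred n4: n4→n1 stop@n0
  join n7 pred n2: n2→n1 stop@n0
  join n7 pred n5: n5→n3 stop@n0
  DF(n0)=∅
  DF(n1)={n3,n6,n7}
  DF(n2)={n3,n4,n7}
  DF(n3)={n6,n7}
  DF(n4)={n6}
  DF(n5)={n7}
  DF(n6)=∅
  DF(n7)=∅

φ for s: defs {n2,n4,n5,n7}
  DF⁺ = {n3,n4,n6,n7}

Answer: ["n3", "n4", "n6", "n7"]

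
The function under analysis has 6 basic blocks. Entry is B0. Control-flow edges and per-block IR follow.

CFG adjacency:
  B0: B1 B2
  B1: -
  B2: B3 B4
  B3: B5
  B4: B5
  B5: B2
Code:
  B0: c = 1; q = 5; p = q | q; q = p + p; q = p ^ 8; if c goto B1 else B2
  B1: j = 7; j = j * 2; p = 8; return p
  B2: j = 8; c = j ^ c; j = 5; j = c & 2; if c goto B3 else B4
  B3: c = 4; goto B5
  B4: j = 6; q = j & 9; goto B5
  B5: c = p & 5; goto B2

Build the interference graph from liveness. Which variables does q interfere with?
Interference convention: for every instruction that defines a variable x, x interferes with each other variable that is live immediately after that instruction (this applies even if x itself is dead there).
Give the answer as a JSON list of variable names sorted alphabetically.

Answer: ["c", "p"]

Derivation:
def/use:
  B0: def={c,p,q} ue=∅
  B1: def={j,p} ue=∅
  B2: def={c,j} ue={c}
  B3: def={c} ue=∅
  B4: def={j,q} ue=∅
  B5: def={c} ue={p}

Backward fixpoint:
  B0: in=∅ out={c,p}
  B1: in=∅ out=∅
  B2: in={c,p} out={p}
  B3: in={p} out={p}
  B4: in={p} out={p}
  B5: in={p} out={c,p}

Interfere edges:
  c — {j,p,q}
  j — {c,p}
  p — {c,j,q}
  q — {c,p}

N(q) = ["c", "p"]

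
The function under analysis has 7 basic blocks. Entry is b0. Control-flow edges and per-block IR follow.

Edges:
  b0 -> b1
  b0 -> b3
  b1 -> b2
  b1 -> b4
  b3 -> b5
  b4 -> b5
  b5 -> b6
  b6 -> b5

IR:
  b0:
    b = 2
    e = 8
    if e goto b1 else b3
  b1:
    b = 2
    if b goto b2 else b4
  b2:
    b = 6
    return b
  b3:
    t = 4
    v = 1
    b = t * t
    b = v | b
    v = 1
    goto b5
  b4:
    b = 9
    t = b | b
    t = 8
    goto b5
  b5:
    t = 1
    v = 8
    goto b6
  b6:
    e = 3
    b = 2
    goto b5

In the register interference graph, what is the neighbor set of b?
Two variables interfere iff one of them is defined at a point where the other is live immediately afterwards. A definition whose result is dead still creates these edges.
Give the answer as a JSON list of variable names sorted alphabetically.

Block summaries:
  b0 def {b,e} use ∅
  b1 def {b} use ∅
  b2 def {b} use ∅
  b3 def {b,t,v} use ∅
  b4 def {b,t} use ∅
  b5 def {t,v} use ∅
  b6 def {b,e} use ∅

Backward fixpoint:
  b0: in=∅ out=∅
  b1: in=∅ out=∅
  b2: in=∅ out=∅
  b3: in=∅ out=∅
  b4: in=∅ out=∅
  b5: in=∅ out=∅
  b6: in=∅ out=∅

Interfere edges:
  b: {v}
  e: ∅
  t: {v}
  v: {b,t}

N(b) = ["v"]

Answer: ["v"]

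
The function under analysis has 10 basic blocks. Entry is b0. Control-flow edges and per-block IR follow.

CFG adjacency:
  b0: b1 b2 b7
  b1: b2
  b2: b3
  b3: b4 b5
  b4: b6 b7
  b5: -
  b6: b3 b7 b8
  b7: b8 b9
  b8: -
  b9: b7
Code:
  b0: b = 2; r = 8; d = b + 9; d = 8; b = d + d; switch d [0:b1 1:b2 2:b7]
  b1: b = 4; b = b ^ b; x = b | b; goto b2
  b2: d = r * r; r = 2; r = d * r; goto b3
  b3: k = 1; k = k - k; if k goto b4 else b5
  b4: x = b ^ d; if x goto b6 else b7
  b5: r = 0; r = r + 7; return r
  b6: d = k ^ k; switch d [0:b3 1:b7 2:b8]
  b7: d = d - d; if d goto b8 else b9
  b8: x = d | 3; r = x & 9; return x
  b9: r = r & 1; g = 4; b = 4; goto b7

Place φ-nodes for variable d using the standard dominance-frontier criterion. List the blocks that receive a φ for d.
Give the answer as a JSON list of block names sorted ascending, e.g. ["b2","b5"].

idom tree: b1←b0 b2←b0 b3←b2 b4←b3 b5←b3 b6←b4 b7←b0 b8←b0 b9←b7
Join-block Dom:
  b2: preds {b0,b1}: {b0} ∩ {b0,b1} = {b0}; idom=b0
  b3: preds {b2,b6}: {b0,b2} ∩ {b0,b2,b3,b4,b6} = {b0,b2}; idom=b2
  b7: preds {b0,b4,b6,b9}: {b0} ∩ {b0,b2,b3,b4} ∩ {b0,b2,b3,b4,b6} ∩ {b0,b7,b9} = {b0}; idom=b0
  b8: preds {b6,b7}: {b0,b2,b3,b4,b6} ∩ {b0,b7} = {b0}; idom=b0

Frontier:
  b2←b0: walk · to b0
  b2←b1: walk b1 to b0
  b3←b2: walk · to b2
  b3←b6: walk b6→b4→b3 to b2
  b7←b0: walk · to b0
  b7←b4: walk b4→b3→b2 to b0
  b7←b6: walk b6→b4→b3→b2 to b0
  b7←b9: walk b9→b7 to b0
  b8←b6: walk b6→b4→b3→b2 to b0
  b8←b7: walk b7 to b0
  DF(b0)=∅
  DF(b1)={b2}
  DF(b2)={b7,b8}
  DF(b3)={b3,b7,b8}
  DF(b4)={b3,b7,b8}
  DF(b5)=∅
  DF(b6)={b3,b7,b8}
  DF(b7)={b7,b8}
  DF(b8)=∅
  DF(b9)={b7}

φ for d: defs {b0,b2,b6,b7}
  DF⁺ = {b3,b7,b8}

Answer: ["b3", "b7", "b8"]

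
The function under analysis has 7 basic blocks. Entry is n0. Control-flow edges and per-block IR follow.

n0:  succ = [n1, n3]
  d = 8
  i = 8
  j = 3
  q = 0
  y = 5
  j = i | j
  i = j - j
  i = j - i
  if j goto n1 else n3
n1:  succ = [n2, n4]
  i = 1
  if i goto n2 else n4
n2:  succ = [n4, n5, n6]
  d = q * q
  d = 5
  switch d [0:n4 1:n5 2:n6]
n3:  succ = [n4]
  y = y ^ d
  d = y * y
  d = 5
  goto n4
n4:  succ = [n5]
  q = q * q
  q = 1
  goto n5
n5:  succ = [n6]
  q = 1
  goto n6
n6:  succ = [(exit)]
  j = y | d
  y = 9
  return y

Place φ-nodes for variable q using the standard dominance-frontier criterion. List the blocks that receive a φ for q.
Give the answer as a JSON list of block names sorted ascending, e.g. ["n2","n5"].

Answer: ["n5", "n6"]

Analysis:
idom tree: n1←n0 n2←n1 n3←n0 n4←n0 n5←n0 n6←n0
Dom∩ at merges:
  n4: preds {n1,n2,n3}: {n0,n1} ∩ {n0,n1,n2} ∩ {n0,n3} = {n0}; idom=n0
  n5: preds {n2,n4}: {n0,n1,n2} ∩ {n0,n4} = {n0}; idom=n0
  n6: preds {n2,n5}: {n0,n1,n2} ∩ {n0,n5} = {n0}; idom=n0

DF walk-up:
  join n4 pred n1: n1 stop@n0
  join n4 pred n2: n2→n1 stop@n0
  join n4 pred n3: n3 stop@n0
  join n5 pred n2: n2→n1 stop@n0
  join n5 pred n4: n4 stop@n0
  join n6 pred n2: n2→n1 stop@n0
  join n6 pred n5: n5 stop@n0
  n0 → ∅
  n1 → {n4,n5,n6}
  n2 → {n4,n5,n6}
  n3 → {n4}
  n4 → {n5}
  n5 → {n6}
  n6 → ∅

φ for q: defs {n0,n4,n5}
  DF⁺ = {n5,n6}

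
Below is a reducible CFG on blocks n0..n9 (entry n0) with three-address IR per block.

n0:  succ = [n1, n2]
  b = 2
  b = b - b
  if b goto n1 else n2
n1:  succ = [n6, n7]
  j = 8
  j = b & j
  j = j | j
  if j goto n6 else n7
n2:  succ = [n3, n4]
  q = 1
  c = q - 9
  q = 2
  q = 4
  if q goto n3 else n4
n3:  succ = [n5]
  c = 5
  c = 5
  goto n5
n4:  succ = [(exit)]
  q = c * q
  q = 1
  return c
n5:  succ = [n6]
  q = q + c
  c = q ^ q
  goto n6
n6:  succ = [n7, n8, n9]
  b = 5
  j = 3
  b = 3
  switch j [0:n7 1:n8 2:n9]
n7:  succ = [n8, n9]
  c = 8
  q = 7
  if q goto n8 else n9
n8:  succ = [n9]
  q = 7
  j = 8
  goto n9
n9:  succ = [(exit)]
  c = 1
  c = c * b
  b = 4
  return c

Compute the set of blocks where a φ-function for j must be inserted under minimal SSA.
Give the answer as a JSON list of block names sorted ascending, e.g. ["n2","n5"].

idom tree: n1←n0 n2←n0 n3←n2 n4←n2 n5←n3 n6←n0 n7←n0 n8←n0 n9←n0
Dom∩ at merges:
  n6: preds {n1,n5}: {n0,n1} ∩ {n0,n2,n3,n5} = {n0}; idom=n0
  n7: preds {n1,n6}: {n0,n1} ∩ {n0,n6} = {n0}; idom=n0
  n8: preds {n6,n7}: {n0,n6} ∩ {n0,n7} = {n0}; idom=n0
  n9: preds {n6,n7,n8}: {n0,n6} ∩ {n0,n7} ∩ {n0,n8} = {n0}; idom=n0

DF derivation:
  n6←n1: walk n1 to n0
  n6←n5: walk n5→n3→n2 to n0
  n7←n1: walk n1 to n0
  n7←n6: walk n6 to n0
  n8←n6: walk n6 to n0
  n8←n7: walk n7 to n0
  n9←n6: walk n6 to n0
  n9←n7: walk n7 to n0
  n9←n8: walk n8 to n0
  DF(n0)=∅
  DF(n1)={n6,n7}
  DF(n2)={n6}
  DF(n3)={n6}
  DF(n4)=∅
  DF(n5)={n6}
  DF(n6)={n7,n8,n9}
  DF(n7)={n8,n9}
  DF(n8)={n9}
  DF(n9)=∅

φ for j: defs {n1,n6,n8}
  DF⁺ = {n6,n7,n8,n9}

Answer: ["n6", "n7", "n8", "n9"]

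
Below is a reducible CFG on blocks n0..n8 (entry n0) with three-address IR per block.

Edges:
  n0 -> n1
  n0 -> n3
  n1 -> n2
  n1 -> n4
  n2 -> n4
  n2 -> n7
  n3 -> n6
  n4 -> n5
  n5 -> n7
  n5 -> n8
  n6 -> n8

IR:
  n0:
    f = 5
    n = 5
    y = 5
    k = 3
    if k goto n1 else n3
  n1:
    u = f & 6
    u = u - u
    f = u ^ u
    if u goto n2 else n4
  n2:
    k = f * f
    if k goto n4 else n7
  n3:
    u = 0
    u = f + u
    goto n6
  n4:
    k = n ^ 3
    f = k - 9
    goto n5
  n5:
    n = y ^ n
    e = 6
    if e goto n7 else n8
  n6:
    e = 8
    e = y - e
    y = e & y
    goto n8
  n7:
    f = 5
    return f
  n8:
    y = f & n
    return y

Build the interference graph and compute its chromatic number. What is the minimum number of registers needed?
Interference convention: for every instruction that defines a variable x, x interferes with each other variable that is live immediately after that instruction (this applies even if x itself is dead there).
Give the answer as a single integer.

Per-block:
  n0 def {f,k,n,y} use ∅
  n1 def {f,u} use {f}
  n2 def {k} use {f}
  n3 def {u} use {f}
  n4 def {f,k} use {n}
  n5 def {e,n} use {n,y}
  n6 def {e,y} use {y}
  n7 def {f} use ∅
  n8 def {y} use {f,n}

Live sets:
  n0 li=∅ lo={f,n,y}
  n1 li={f,n,y} lo={f,n,y}
  n2 li={f,n,y} lo={n,y}
  n3 li={f,n,y} lo={f,n,y}
  n4 li={n,y} lo={f,n,y}
  n5 li={f,n,y} lo={f,n}
  n6 li={f,n,y} lo={f,n}
  n7 li=∅ lo=∅
  n8 li={f,n} lo=∅

Conflict graph:
  e: {f,n,y}
  f: {e,k,n,u,y}
  k: {f,n,y}
  n: {e,f,k,u,y}
  u: {f,n,y}
  y: {e,f,k,n,u}

Colouring:
  {e,f,n,y} pairwise interfere (4-clique) ⇒ χ ≥ 4
  4-colouring: r0={f}  r1={n}  r2={y}  r3={e,k,u}
  χ = 4

Answer: 4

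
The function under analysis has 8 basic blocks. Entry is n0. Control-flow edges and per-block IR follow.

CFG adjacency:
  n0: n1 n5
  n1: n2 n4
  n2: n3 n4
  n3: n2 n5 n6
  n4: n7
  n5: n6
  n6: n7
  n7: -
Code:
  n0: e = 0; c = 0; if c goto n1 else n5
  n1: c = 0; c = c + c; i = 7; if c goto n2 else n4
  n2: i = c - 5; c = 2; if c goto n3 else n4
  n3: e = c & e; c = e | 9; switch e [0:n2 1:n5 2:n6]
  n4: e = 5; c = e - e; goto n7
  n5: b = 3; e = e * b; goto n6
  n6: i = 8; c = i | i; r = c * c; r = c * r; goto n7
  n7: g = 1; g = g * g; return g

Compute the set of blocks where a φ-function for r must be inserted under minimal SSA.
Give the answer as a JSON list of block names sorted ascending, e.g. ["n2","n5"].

idom tree: n1←n0 n2←n1 n3←n2 n4←n1 n5←n0 n6←n0 n7←n0
Dom∩ at merges:
  n2: preds {n1,n3}: {n0,n1} ∩ {n0,n1,n2,n3} = {n0,n1}; idom=n1
  n4: preds {n1,n2}: {n0,n1} ∩ {n0,n1,n2} = {n0,n1}; idom=n1
  n5: preds {n0,n3}: {n0} ∩ {n0,n1,n2,n3} = {n0}; idom=n0
  n6: preds {n3,n5}: {n0,n1,n2,n3} ∩ {n0,n5} = {n0}; idom=n0
  n7: preds {n4,n6}: {n0,n1,n4} ∩ {n0,n6} = {n0}; idom=n0

DF walk-up:
  n2←n1: walk · to n1
  n2←n3: walk n3→n2 to n1
  n4←n1: walk · to n1
  n4←n2: walk n2 to n1
  n5←n0: walk · to n0
  n5←n3: walk n3→n2→n1 to n0
  n6←n3: walk n3→n2→n1 to n0
  n6←n5: walk n5 to n0
  n7←n4: walk n4→n1 to n0
  n7←n6: walk n6 to n0
  n0: DF=∅
  n1: DF={n5,n6,n7}
  n2: DF={n2,n4,n5,n6}
  n3: DF={n2,n5,n6}
  n4: DF={n7}
  n5: DF={n6}
  n6: DF={n7}
  n7: DF=∅

φ for r: defs {n6}
  DF⁺ = {n7}

Answer: ["n7"]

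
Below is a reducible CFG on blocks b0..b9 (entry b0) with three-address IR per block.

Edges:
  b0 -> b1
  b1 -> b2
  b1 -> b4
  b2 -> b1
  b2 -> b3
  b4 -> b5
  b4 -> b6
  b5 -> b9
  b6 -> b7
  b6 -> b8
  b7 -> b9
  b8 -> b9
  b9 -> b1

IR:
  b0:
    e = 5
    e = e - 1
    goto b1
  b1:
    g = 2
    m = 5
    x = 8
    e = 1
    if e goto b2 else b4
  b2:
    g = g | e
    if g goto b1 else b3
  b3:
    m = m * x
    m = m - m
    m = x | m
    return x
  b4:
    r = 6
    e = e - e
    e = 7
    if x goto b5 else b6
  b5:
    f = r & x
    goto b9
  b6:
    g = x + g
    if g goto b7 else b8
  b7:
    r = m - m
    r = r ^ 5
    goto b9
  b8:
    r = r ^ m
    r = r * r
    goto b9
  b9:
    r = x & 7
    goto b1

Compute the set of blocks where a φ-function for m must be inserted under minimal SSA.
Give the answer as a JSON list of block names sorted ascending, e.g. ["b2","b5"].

idom tree: b1←b0 b2←b1 b3←b2 b4←b1 b5←b4 b6←b4 b7←b6 b8←b6 b9←b4
Join-block Dom:
  b1: preds {b0,b2,b9}: {b0} ∩ {b0,b1,b2} ∩ {b0,b1,b4,b9} = {b0}; idom=b0
  b9: preds {b5,b7,b8}: {b0,b1,b4,b5} ∩ {b0,b1,b4,b6,b7} ∩ {b0,b1,b4,b6,b8} = {b0,b1,b4}; idom=b4

DF walk-up:
  join b1 pred b0: · stop@b0
  join b1 pred b2: b2→b1 stop@b0
  join b1 pred b9: b9→b4→b1 stop@b0
  join b9 pred b5: b5 stop@b4
  join b9 pred b7: b7→b6 stop@b4
  join b9 pred b8: b8→b6 stop@b4
  DF(b0)=∅
  DF(b1)={b1}
  DF(b2)={b1}
  DF(b3)=∅
  DF(b4)={b1}
  DF(b5)={b9}
  DF(b6)={b9}
  DF(b7)={b9}
  DF(b8)={b9}
  DF(b9)={b1}

φ for m: defs {b1,b3}
  DF⁺ = {b1}

Answer: ["b1"]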